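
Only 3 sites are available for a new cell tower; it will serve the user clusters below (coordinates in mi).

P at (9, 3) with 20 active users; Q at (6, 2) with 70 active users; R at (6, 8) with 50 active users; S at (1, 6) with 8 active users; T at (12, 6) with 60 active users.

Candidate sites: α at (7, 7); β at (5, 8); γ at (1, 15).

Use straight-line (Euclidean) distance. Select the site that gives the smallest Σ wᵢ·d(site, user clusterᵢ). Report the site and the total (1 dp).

α, total 871.7 mi

Total weighted distance at each candidate:
  α (7, 7): total = 871.7
  β (5, 8): total = 1076.4
  γ (1, 15): total = 2618.3
Minimum is at α with total 871.7 mi.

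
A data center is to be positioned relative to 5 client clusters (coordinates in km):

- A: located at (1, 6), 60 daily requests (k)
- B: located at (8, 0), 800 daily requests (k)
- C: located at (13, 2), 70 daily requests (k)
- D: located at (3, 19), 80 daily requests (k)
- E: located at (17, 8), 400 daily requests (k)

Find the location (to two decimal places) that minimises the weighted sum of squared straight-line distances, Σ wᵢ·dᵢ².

The minimiser of Σwᵢ‖p−pᵢ‖² is the weighted centroid p* = (Σwᵢpᵢ)/(Σwᵢ).
Σwᵢ = 1410.
Σwᵢxᵢ = 60·1 + 800·8 + 70·13 + 80·3 + 400·17 = 14410.
Σwᵢyᵢ = 60·6 + 800·0 + 70·2 + 80·19 + 400·8 = 5220.
x* = 14410/1410 = 10.22, y* = 5220/1410 = 3.70.

(10.22, 3.70)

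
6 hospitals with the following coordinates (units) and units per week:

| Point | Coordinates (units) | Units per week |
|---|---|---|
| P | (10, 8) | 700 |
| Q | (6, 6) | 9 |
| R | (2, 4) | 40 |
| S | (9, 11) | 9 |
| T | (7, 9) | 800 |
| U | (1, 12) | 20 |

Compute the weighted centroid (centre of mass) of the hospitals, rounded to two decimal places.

The minimiser of Σwᵢ‖p−pᵢ‖² is the weighted centroid p* = (Σwᵢpᵢ)/(Σwᵢ).
Σwᵢ = 1578.
Σwᵢxᵢ = 700·10 + 9·6 + 40·2 + 9·9 + 800·7 + 20·1 = 12835.
Σwᵢyᵢ = 700·8 + 9·6 + 40·4 + 9·11 + 800·9 + 20·12 = 13353.
x* = 12835/1578 = 8.13, y* = 13353/1578 = 8.46.

(8.13, 8.46)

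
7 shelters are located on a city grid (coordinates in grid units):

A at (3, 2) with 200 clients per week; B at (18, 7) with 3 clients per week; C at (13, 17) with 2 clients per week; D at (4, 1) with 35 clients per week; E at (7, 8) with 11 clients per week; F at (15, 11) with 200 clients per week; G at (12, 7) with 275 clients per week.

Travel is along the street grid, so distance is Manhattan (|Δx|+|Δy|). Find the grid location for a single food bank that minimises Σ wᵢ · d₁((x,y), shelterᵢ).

(12, 7)

Manhattan distance separates: Σwᵢ(|x−xᵢ|+|y−yᵢ|) = Σwᵢ|x−xᵢ| + Σwᵢ|y−yᵢ|, so x and y are optimised independently as 1-D weighted medians.
Total weight W = 726; half = 363.
x-coordinate, sorted with cumulative weight:
  x=3 (A, w=200) cum 200
  x=4 (D, w=35) cum 235
  x=7 (E, w=11) cum 246
  x=12 (G, w=275) cum 521  ← median
  x=13 (C, w=2) cum 523
  x=15 (F, w=200) cum 723
  x=18 (B, w=3) cum 726
⇒ x* = 12
y-coordinate, sorted with cumulative weight:
  y=1 (D, w=35) cum 35
  y=2 (A, w=200) cum 235
  y=7 (B, w=3) cum 238
  y=7 (G, w=275) cum 513  ← median
  y=8 (E, w=11) cum 524
  y=11 (F, w=200) cum 724
  y=17 (C, w=2) cum 726
⇒ y* = 7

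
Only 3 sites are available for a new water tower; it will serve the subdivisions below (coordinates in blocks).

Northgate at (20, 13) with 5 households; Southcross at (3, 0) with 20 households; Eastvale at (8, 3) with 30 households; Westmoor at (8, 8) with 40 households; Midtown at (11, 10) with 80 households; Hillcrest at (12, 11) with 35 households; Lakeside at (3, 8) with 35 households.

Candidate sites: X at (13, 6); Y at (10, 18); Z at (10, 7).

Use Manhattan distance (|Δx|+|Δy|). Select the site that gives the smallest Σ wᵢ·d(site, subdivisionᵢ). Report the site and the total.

Z, total 1470 blocks

Total weighted distance at each candidate:
  X (13, 6): total = 2020
  Y (10, 18): total = 3195
  Z (10, 7): total = 1470
Minimum is at Z with total 1470 blocks.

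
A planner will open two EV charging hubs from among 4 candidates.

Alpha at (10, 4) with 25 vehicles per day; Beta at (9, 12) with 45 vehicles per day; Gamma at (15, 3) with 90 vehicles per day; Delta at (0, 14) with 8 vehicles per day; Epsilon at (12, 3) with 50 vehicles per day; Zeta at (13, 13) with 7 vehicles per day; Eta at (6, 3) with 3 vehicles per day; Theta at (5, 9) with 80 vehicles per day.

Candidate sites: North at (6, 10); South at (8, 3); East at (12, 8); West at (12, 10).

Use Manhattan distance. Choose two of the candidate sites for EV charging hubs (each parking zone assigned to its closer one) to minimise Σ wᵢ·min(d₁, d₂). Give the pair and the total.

{North, South}, total 1446

Evaluate every pair (each demand assigned to the nearer of the two):
  {North, South}: total = 1446
  {North, East}: total = 1648
  {South, West}: total = 1932
  {North, West}: total = 1964
  {South, East}: total = 2052
  {East, West}: total = 2174
Best pair: {North, South} with total 1446.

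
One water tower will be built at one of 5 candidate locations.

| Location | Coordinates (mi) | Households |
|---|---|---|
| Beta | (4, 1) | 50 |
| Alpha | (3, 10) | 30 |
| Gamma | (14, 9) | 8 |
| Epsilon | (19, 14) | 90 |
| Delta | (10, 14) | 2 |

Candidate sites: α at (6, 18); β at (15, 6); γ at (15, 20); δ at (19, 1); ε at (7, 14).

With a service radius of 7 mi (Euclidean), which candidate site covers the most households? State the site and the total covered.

Coverage radius r = 7 mi; a point is covered iff (Δx)²+(Δy)² ≤ 7² = 49.
  α (6, 18): covers {Delta} → 2
  β (15, 6): covers {Gamma} → 8
  γ (15, 20): covers {none} → 0
  δ (19, 1): covers {none} → 0
  ε (7, 14): covers {Alpha, Delta} → 32
Maximum coverage at ε: 32 households.

ε, covering 32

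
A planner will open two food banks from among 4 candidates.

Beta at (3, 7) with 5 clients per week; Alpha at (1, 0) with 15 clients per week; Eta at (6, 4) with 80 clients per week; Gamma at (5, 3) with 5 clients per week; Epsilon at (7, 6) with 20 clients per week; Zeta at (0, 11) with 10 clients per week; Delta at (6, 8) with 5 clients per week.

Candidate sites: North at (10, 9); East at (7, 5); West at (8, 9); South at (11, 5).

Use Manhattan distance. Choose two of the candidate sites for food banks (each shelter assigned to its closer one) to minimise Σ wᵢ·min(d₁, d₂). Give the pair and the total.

Evaluate every pair (each demand assigned to the nearer of the two):
  {East, West}: total = 510
  {North, East}: total = 535
  {East, South}: total = 545
  {West, South}: total = 975
  {North, South}: total = 1035
  {North, West}: total = 1075
Best pair: {East, West} with total 510.

{East, West}, total 510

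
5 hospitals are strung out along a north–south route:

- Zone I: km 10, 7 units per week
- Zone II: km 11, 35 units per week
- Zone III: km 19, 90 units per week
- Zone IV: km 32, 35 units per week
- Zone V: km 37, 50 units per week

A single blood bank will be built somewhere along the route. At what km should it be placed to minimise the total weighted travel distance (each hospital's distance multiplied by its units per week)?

For a sum of weighted absolute distances on a line, the optimum is the weighted median (not the mean). Total weight W = 217; half-weight = 108.5.
Sort by position and accumulate weight:
  km 10 (Zone I, w=7) → cum 7
  km 11 (Zone II, w=35) → cum 42
  km 19 (Zone III, w=90) → cum 132  ≥ 108.5 → median here
  km 32 (Zone IV, w=35) → cum 167
  km 37 (Zone V, w=50) → cum 217
Optimal location: km 19.

x = 19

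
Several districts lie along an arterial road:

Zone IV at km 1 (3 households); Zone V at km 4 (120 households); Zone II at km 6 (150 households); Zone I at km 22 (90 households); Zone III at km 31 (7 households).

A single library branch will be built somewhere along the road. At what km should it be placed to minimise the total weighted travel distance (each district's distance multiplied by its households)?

For a sum of weighted absolute distances on a line, the optimum is the weighted median (not the mean). Total weight W = 370; half-weight = 185.
Sort by position and accumulate weight:
  km 1 (Zone IV, w=3) → cum 3
  km 4 (Zone V, w=120) → cum 123
  km 6 (Zone II, w=150) → cum 273  ≥ 185 → median here
  km 22 (Zone I, w=90) → cum 363
  km 31 (Zone III, w=7) → cum 370
Optimal location: km 6.

x = 6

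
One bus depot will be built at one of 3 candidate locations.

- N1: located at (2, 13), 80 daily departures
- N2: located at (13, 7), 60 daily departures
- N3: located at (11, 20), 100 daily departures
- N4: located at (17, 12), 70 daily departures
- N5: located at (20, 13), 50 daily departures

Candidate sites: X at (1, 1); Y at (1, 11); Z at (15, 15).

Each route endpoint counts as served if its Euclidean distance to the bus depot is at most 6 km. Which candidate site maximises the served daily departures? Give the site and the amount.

Z, covering 120

Coverage radius r = 6 km; a point is covered iff (Δx)²+(Δy)² ≤ 6² = 36.
  X (1, 1): covers {none} → 0
  Y (1, 11): covers {N1} → 80
  Z (15, 15): covers {N4, N5} → 120
Maximum coverage at Z: 120 daily departures.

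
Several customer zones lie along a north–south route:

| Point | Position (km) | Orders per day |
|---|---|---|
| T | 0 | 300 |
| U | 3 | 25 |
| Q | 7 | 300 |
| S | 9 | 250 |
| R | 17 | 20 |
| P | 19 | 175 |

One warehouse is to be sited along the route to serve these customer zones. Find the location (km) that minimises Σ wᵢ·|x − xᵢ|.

For a sum of weighted absolute distances on a line, the optimum is the weighted median (not the mean). Total weight W = 1070; half-weight = 535.
Sort by position and accumulate weight:
  km 0 (T, w=300) → cum 300
  km 3 (U, w=25) → cum 325
  km 7 (Q, w=300) → cum 625  ≥ 535 → median here
  km 9 (S, w=250) → cum 875
  km 17 (R, w=20) → cum 895
  km 19 (P, w=175) → cum 1070
Optimal location: km 7.

x = 7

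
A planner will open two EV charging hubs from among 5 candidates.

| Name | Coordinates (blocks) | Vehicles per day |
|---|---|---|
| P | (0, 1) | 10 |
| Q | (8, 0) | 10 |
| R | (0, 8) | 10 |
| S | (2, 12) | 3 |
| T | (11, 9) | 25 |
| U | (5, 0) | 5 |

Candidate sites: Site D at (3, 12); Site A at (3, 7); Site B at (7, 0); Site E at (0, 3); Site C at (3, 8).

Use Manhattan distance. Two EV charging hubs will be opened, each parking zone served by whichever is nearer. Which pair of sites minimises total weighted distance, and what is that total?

Evaluate every pair (each demand assigned to the nearer of the two):
  {Site B, Site C}: total = 370
  {Site A, Site B}: total = 408
  {Site E, Site C}: total = 440
  {Site D, Site B}: total = 448
  {Site B, Site E}: total = 448
  {Site A, Site E}: total = 478
  {Site D, Site E}: total = 498
  {Site A, Site C}: total = 525
  {Site D, Site C}: total = 538
  {Site D, Site A}: total = 548
Best pair: {Site B, Site C} with total 370.

{Site B, Site C}, total 370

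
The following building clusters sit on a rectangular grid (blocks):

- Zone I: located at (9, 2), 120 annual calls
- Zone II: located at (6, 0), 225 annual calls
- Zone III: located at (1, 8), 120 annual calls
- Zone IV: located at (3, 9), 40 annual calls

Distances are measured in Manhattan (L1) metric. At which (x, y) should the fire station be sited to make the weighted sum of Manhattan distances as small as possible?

Manhattan distance separates: Σwᵢ(|x−xᵢ|+|y−yᵢ|) = Σwᵢ|x−xᵢ| + Σwᵢ|y−yᵢ|, so x and y are optimised independently as 1-D weighted medians.
Total weight W = 505; half = 252.5.
x-coordinate, sorted with cumulative weight:
  x=1 (Zone III, w=120) cum 120
  x=3 (Zone IV, w=40) cum 160
  x=6 (Zone II, w=225) cum 385  ← median
  x=9 (Zone I, w=120) cum 505
⇒ x* = 6
y-coordinate, sorted with cumulative weight:
  y=0 (Zone II, w=225) cum 225
  y=2 (Zone I, w=120) cum 345  ← median
  y=8 (Zone III, w=120) cum 465
  y=9 (Zone IV, w=40) cum 505
⇒ y* = 2

(6, 2)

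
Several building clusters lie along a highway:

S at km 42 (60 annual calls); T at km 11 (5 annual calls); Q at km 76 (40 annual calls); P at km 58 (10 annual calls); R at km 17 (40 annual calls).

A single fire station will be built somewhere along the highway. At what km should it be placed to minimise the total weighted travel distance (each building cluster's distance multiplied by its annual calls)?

x = 42

For a sum of weighted absolute distances on a line, the optimum is the weighted median (not the mean). Total weight W = 155; half-weight = 77.5.
Sort by position and accumulate weight:
  km 11 (T, w=5) → cum 5
  km 17 (R, w=40) → cum 45
  km 42 (S, w=60) → cum 105  ≥ 77.5 → median here
  km 58 (P, w=10) → cum 115
  km 76 (Q, w=40) → cum 155
Optimal location: km 42.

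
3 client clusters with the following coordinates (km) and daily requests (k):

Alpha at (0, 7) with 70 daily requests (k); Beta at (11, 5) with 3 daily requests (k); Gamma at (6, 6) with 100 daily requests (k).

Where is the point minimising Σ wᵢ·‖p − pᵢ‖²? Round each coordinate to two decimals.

(3.66, 6.39)

The minimiser of Σwᵢ‖p−pᵢ‖² is the weighted centroid p* = (Σwᵢpᵢ)/(Σwᵢ).
Σwᵢ = 173.
Σwᵢxᵢ = 70·0 + 3·11 + 100·6 = 633.
Σwᵢyᵢ = 70·7 + 3·5 + 100·6 = 1105.
x* = 633/173 = 3.66, y* = 1105/173 = 6.39.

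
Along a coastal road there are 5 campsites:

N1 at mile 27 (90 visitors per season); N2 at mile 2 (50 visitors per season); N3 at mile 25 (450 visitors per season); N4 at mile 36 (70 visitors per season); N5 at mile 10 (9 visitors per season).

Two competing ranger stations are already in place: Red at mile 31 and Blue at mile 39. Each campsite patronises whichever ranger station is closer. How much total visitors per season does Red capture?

599

The indifferent point is the midpoint (31+39)/2 = 35; campsites left of it (closer to Red at 31) go to Red, those right go to Blue.
  N2 at 2 (w=50) → Red
  N5 at 10 (w=9) → Red
  N3 at 25 (w=450) → Red
  N1 at 27 (w=90) → Red
  N4 at 36 (w=70) → Blue
Red captures 599; Blue captures 70.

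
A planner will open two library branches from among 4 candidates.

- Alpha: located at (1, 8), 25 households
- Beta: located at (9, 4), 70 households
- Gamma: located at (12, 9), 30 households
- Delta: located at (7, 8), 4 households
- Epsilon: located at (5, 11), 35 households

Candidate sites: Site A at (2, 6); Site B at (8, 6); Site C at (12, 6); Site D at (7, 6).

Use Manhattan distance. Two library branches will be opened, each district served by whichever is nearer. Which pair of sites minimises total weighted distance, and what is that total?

Evaluate every pair (each demand assigned to the nearer of the two):
  {Site A, Site B}: total = 787
  {Site B, Site C}: total = 817
  {Site A, Site C}: total = 823
  {Site C, Site D}: total = 823
  {Site A, Site D}: total = 848
  {Site B, Site D}: total = 873
Best pair: {Site A, Site B} with total 787.

{Site A, Site B}, total 787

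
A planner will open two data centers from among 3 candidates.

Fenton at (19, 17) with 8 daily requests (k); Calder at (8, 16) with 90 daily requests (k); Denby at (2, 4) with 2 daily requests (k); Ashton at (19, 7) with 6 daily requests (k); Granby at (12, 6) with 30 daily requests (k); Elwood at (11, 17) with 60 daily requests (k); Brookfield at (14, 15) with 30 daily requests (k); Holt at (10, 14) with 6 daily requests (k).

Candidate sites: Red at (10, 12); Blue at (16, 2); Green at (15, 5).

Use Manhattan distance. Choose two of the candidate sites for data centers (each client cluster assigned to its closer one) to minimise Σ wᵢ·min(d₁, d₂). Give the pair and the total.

{Red, Green}, total 1418

Evaluate every pair (each demand assigned to the nearer of the two):
  {Red, Green}: total = 1418
  {Red, Blue}: total = 1554
  {Blue, Green}: total = 3306
Best pair: {Red, Green} with total 1418.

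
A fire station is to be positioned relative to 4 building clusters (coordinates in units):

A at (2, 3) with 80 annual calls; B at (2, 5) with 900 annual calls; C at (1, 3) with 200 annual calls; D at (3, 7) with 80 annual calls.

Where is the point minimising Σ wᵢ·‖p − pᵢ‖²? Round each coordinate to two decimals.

(1.90, 4.68)

The minimiser of Σwᵢ‖p−pᵢ‖² is the weighted centroid p* = (Σwᵢpᵢ)/(Σwᵢ).
Σwᵢ = 1260.
Σwᵢxᵢ = 80·2 + 900·2 + 200·1 + 80·3 = 2400.
Σwᵢyᵢ = 80·3 + 900·5 + 200·3 + 80·7 = 5900.
x* = 2400/1260 = 1.90, y* = 5900/1260 = 4.68.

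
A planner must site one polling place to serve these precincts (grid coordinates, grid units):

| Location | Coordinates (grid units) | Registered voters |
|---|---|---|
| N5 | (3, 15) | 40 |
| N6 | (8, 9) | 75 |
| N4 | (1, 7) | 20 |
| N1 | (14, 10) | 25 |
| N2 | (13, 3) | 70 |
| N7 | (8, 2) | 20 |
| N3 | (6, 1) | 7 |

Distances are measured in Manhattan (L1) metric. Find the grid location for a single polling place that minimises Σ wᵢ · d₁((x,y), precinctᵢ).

(8, 9)

Manhattan distance separates: Σwᵢ(|x−xᵢ|+|y−yᵢ|) = Σwᵢ|x−xᵢ| + Σwᵢ|y−yᵢ|, so x and y are optimised independently as 1-D weighted medians.
Total weight W = 257; half = 128.5.
x-coordinate, sorted with cumulative weight:
  x=1 (N4, w=20) cum 20
  x=3 (N5, w=40) cum 60
  x=6 (N3, w=7) cum 67
  x=8 (N6, w=75) cum 142  ← median
  x=8 (N7, w=20) cum 162
  x=13 (N2, w=70) cum 232
  x=14 (N1, w=25) cum 257
⇒ x* = 8
y-coordinate, sorted with cumulative weight:
  y=1 (N3, w=7) cum 7
  y=2 (N7, w=20) cum 27
  y=3 (N2, w=70) cum 97
  y=7 (N4, w=20) cum 117
  y=9 (N6, w=75) cum 192  ← median
  y=10 (N1, w=25) cum 217
  y=15 (N5, w=40) cum 257
⇒ y* = 9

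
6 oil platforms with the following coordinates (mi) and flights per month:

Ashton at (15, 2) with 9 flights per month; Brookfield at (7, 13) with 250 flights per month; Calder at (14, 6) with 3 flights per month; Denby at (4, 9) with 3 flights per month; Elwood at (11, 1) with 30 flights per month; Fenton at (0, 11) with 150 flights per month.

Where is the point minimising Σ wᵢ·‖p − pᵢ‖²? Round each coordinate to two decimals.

(5.10, 11.22)

The minimiser of Σwᵢ‖p−pᵢ‖² is the weighted centroid p* = (Σwᵢpᵢ)/(Σwᵢ).
Σwᵢ = 445.
Σwᵢxᵢ = 9·15 + 250·7 + 3·14 + 3·4 + 30·11 + 150·0 = 2269.
Σwᵢyᵢ = 9·2 + 250·13 + 3·6 + 3·9 + 30·1 + 150·11 = 4993.
x* = 2269/445 = 5.10, y* = 4993/445 = 11.22.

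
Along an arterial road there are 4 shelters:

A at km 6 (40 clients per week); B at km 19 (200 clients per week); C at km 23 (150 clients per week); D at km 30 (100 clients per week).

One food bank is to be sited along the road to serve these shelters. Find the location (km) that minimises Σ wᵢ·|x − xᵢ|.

x = 23

For a sum of weighted absolute distances on a line, the optimum is the weighted median (not the mean). Total weight W = 490; half-weight = 245.
Sort by position and accumulate weight:
  km 6 (A, w=40) → cum 40
  km 19 (B, w=200) → cum 240
  km 23 (C, w=150) → cum 390  ≥ 245 → median here
  km 30 (D, w=100) → cum 490
Optimal location: km 23.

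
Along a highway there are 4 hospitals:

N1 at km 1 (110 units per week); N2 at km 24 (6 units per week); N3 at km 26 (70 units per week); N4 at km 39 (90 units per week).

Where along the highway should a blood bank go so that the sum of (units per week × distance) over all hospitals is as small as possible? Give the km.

x = 26

For a sum of weighted absolute distances on a line, the optimum is the weighted median (not the mean). Total weight W = 276; half-weight = 138.
Sort by position and accumulate weight:
  km 1 (N1, w=110) → cum 110
  km 24 (N2, w=6) → cum 116
  km 26 (N3, w=70) → cum 186  ≥ 138 → median here
  km 39 (N4, w=90) → cum 276
Optimal location: km 26.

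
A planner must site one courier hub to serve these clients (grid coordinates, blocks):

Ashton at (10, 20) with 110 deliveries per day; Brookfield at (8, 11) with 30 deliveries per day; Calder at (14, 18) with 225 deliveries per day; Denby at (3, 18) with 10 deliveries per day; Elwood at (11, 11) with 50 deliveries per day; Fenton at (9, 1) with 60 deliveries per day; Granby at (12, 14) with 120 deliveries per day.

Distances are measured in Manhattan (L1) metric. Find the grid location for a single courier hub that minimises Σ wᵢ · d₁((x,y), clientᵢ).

(12, 18)

Manhattan distance separates: Σwᵢ(|x−xᵢ|+|y−yᵢ|) = Σwᵢ|x−xᵢ| + Σwᵢ|y−yᵢ|, so x and y are optimised independently as 1-D weighted medians.
Total weight W = 605; half = 302.5.
x-coordinate, sorted with cumulative weight:
  x=3 (Denby, w=10) cum 10
  x=8 (Brookfield, w=30) cum 40
  x=9 (Fenton, w=60) cum 100
  x=10 (Ashton, w=110) cum 210
  x=11 (Elwood, w=50) cum 260
  x=12 (Granby, w=120) cum 380  ← median
  x=14 (Calder, w=225) cum 605
⇒ x* = 12
y-coordinate, sorted with cumulative weight:
  y=1 (Fenton, w=60) cum 60
  y=11 (Brookfield, w=30) cum 90
  y=11 (Elwood, w=50) cum 140
  y=14 (Granby, w=120) cum 260
  y=18 (Calder, w=225) cum 485  ← median
  y=18 (Denby, w=10) cum 495
  y=20 (Ashton, w=110) cum 605
⇒ y* = 18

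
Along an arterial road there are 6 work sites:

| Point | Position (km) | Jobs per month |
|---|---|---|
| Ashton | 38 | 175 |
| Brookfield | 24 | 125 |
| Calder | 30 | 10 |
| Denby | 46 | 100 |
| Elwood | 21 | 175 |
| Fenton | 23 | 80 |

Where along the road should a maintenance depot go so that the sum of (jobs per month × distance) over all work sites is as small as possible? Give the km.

For a sum of weighted absolute distances on a line, the optimum is the weighted median (not the mean). Total weight W = 665; half-weight = 332.5.
Sort by position and accumulate weight:
  km 21 (Elwood, w=175) → cum 175
  km 23 (Fenton, w=80) → cum 255
  km 24 (Brookfield, w=125) → cum 380  ≥ 332.5 → median here
  km 30 (Calder, w=10) → cum 390
  km 38 (Ashton, w=175) → cum 565
  km 46 (Denby, w=100) → cum 665
Optimal location: km 24.

x = 24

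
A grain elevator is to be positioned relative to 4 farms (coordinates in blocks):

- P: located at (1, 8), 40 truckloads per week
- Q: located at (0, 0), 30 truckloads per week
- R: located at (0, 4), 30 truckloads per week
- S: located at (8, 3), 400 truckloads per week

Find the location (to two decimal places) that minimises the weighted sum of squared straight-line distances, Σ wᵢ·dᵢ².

(6.48, 3.28)

The minimiser of Σwᵢ‖p−pᵢ‖² is the weighted centroid p* = (Σwᵢpᵢ)/(Σwᵢ).
Σwᵢ = 500.
Σwᵢxᵢ = 40·1 + 30·0 + 30·0 + 400·8 = 3240.
Σwᵢyᵢ = 40·8 + 30·0 + 30·4 + 400·3 = 1640.
x* = 3240/500 = 6.48, y* = 1640/500 = 3.28.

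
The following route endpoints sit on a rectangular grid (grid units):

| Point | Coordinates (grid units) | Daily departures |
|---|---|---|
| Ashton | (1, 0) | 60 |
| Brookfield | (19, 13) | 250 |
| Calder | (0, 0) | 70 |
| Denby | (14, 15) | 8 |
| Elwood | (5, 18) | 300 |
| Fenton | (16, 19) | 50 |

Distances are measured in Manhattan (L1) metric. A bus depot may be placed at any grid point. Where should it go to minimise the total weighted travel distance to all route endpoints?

(5, 13)

Manhattan distance separates: Σwᵢ(|x−xᵢ|+|y−yᵢ|) = Σwᵢ|x−xᵢ| + Σwᵢ|y−yᵢ|, so x and y are optimised independently as 1-D weighted medians.
Total weight W = 738; half = 369.
x-coordinate, sorted with cumulative weight:
  x=0 (Calder, w=70) cum 70
  x=1 (Ashton, w=60) cum 130
  x=5 (Elwood, w=300) cum 430  ← median
  x=14 (Denby, w=8) cum 438
  x=16 (Fenton, w=50) cum 488
  x=19 (Brookfield, w=250) cum 738
⇒ x* = 5
y-coordinate, sorted with cumulative weight:
  y=0 (Ashton, w=60) cum 60
  y=0 (Calder, w=70) cum 130
  y=13 (Brookfield, w=250) cum 380  ← median
  y=15 (Denby, w=8) cum 388
  y=18 (Elwood, w=300) cum 688
  y=19 (Fenton, w=50) cum 738
⇒ y* = 13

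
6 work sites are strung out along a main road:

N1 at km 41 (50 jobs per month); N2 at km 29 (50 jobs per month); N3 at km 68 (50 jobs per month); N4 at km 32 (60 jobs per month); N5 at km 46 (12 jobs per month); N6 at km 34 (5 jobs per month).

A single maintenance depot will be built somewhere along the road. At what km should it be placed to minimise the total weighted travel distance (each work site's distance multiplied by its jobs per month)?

x = 34

For a sum of weighted absolute distances on a line, the optimum is the weighted median (not the mean). Total weight W = 227; half-weight = 113.5.
Sort by position and accumulate weight:
  km 29 (N2, w=50) → cum 50
  km 32 (N4, w=60) → cum 110
  km 34 (N6, w=5) → cum 115  ≥ 113.5 → median here
  km 41 (N1, w=50) → cum 165
  km 46 (N5, w=12) → cum 177
  km 68 (N3, w=50) → cum 227
Optimal location: km 34.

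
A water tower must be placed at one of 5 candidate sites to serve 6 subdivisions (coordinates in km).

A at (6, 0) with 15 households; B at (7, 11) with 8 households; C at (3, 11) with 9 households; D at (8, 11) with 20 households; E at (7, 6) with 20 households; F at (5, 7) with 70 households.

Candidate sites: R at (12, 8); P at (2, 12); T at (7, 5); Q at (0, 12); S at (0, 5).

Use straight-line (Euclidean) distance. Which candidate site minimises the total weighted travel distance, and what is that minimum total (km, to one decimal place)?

Total weighted distance at each candidate:
  R (12, 8): total = 984.7
  P (2, 12): total = 929.3
  T (7, 5): total = 529.0
  Q (0, 12): total = 1126.9
  S (0, 5): total = 969.7
Minimum is at T with total 529.0 km.

T, total 529.0 km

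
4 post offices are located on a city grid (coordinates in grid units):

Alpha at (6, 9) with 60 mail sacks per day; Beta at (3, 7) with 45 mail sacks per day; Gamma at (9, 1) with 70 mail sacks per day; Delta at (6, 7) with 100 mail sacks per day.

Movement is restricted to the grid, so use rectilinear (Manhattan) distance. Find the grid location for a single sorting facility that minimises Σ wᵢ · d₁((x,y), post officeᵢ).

(6, 7)

Manhattan distance separates: Σwᵢ(|x−xᵢ|+|y−yᵢ|) = Σwᵢ|x−xᵢ| + Σwᵢ|y−yᵢ|, so x and y are optimised independently as 1-D weighted medians.
Total weight W = 275; half = 137.5.
x-coordinate, sorted with cumulative weight:
  x=3 (Beta, w=45) cum 45
  x=6 (Alpha, w=60) cum 105
  x=6 (Delta, w=100) cum 205  ← median
  x=9 (Gamma, w=70) cum 275
⇒ x* = 6
y-coordinate, sorted with cumulative weight:
  y=1 (Gamma, w=70) cum 70
  y=7 (Beta, w=45) cum 115
  y=7 (Delta, w=100) cum 215  ← median
  y=9 (Alpha, w=60) cum 275
⇒ y* = 7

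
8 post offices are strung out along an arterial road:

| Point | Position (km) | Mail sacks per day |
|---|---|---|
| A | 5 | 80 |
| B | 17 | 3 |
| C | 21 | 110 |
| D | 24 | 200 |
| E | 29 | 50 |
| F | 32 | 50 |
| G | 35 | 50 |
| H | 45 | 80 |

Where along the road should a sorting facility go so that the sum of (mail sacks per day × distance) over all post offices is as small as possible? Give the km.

For a sum of weighted absolute distances on a line, the optimum is the weighted median (not the mean). Total weight W = 623; half-weight = 311.5.
Sort by position and accumulate weight:
  km 5 (A, w=80) → cum 80
  km 17 (B, w=3) → cum 83
  km 21 (C, w=110) → cum 193
  km 24 (D, w=200) → cum 393  ≥ 311.5 → median here
  km 29 (E, w=50) → cum 443
  km 32 (F, w=50) → cum 493
  km 35 (G, w=50) → cum 543
  km 45 (H, w=80) → cum 623
Optimal location: km 24.

x = 24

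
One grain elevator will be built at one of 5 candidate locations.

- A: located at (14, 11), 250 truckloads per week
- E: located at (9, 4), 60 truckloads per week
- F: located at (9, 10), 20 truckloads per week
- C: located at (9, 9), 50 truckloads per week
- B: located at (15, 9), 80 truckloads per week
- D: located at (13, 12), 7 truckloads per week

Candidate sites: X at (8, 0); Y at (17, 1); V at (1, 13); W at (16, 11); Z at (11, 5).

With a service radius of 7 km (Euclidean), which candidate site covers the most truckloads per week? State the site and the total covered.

Coverage radius r = 7 km; a point is covered iff (Δx)²+(Δy)² ≤ 7² = 49.
  X (8, 0): covers {E} → 60
  Y (17, 1): covers {none} → 0
  V (1, 13): covers {none} → 0
  W (16, 11): covers {A, B, D} → 337
  Z (11, 5): covers {A, E, F, C, B} → 460
Maximum coverage at Z: 460 truckloads per week.

Z, covering 460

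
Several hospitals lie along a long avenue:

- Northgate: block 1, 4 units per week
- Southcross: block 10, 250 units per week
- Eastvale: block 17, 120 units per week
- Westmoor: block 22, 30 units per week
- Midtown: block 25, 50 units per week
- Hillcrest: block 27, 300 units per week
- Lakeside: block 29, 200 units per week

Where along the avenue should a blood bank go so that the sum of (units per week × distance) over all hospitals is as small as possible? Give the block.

x = 27

For a sum of weighted absolute distances on a line, the optimum is the weighted median (not the mean). Total weight W = 954; half-weight = 477.
Sort by position and accumulate weight:
  block 1 (Northgate, w=4) → cum 4
  block 10 (Southcross, w=250) → cum 254
  block 17 (Eastvale, w=120) → cum 374
  block 22 (Westmoor, w=30) → cum 404
  block 25 (Midtown, w=50) → cum 454
  block 27 (Hillcrest, w=300) → cum 754  ≥ 477 → median here
  block 29 (Lakeside, w=200) → cum 954
Optimal location: block 27.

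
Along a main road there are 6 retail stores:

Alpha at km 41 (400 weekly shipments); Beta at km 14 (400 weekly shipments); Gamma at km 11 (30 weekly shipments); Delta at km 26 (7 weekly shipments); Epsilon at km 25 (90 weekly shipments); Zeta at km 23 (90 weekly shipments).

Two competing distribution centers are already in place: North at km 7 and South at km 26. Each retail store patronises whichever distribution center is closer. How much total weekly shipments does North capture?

The indifferent point is the midpoint (7+26)/2 = 16.5; retail stores left of it (closer to North at 7) go to North, those right go to South.
  Gamma at 11 (w=30) → North
  Beta at 14 (w=400) → North
  Zeta at 23 (w=90) → South
  Epsilon at 25 (w=90) → South
  Delta at 26 (w=7) → South
  Alpha at 41 (w=400) → South
North captures 430; South captures 587.

430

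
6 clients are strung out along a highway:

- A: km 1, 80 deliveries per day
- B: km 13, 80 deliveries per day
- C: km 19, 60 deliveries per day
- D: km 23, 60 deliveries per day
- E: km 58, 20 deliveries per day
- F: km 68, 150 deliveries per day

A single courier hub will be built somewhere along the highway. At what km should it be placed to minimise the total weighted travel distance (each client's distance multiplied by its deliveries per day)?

x = 23

For a sum of weighted absolute distances on a line, the optimum is the weighted median (not the mean). Total weight W = 450; half-weight = 225.
Sort by position and accumulate weight:
  km 1 (A, w=80) → cum 80
  km 13 (B, w=80) → cum 160
  km 19 (C, w=60) → cum 220
  km 23 (D, w=60) → cum 280  ≥ 225 → median here
  km 58 (E, w=20) → cum 300
  km 68 (F, w=150) → cum 450
Optimal location: km 23.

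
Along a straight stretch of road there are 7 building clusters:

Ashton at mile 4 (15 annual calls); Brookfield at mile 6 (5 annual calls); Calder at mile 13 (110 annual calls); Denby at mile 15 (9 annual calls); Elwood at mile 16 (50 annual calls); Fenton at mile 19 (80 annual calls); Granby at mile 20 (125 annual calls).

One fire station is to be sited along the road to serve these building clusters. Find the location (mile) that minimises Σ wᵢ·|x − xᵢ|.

x = 19

For a sum of weighted absolute distances on a line, the optimum is the weighted median (not the mean). Total weight W = 394; half-weight = 197.
Sort by position and accumulate weight:
  mile 4 (Ashton, w=15) → cum 15
  mile 6 (Brookfield, w=5) → cum 20
  mile 13 (Calder, w=110) → cum 130
  mile 15 (Denby, w=9) → cum 139
  mile 16 (Elwood, w=50) → cum 189
  mile 19 (Fenton, w=80) → cum 269  ≥ 197 → median here
  mile 20 (Granby, w=125) → cum 394
Optimal location: mile 19.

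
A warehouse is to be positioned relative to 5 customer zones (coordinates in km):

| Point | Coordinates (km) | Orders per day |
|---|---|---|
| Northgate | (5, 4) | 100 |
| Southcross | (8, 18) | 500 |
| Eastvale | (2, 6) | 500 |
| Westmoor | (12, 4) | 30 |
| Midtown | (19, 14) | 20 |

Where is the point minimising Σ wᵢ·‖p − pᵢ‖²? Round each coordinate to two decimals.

The minimiser of Σwᵢ‖p−pᵢ‖² is the weighted centroid p* = (Σwᵢpᵢ)/(Σwᵢ).
Σwᵢ = 1150.
Σwᵢxᵢ = 100·5 + 500·8 + 500·2 + 30·12 + 20·19 = 6240.
Σwᵢyᵢ = 100·4 + 500·18 + 500·6 + 30·4 + 20·14 = 12800.
x* = 6240/1150 = 5.43, y* = 12800/1150 = 11.13.

(5.43, 11.13)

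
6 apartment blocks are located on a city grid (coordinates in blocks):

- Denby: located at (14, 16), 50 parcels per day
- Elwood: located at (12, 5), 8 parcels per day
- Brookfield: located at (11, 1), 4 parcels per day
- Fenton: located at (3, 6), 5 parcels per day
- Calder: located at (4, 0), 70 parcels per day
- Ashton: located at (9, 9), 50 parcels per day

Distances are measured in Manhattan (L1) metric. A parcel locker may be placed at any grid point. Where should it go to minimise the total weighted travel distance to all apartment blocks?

Manhattan distance separates: Σwᵢ(|x−xᵢ|+|y−yᵢ|) = Σwᵢ|x−xᵢ| + Σwᵢ|y−yᵢ|, so x and y are optimised independently as 1-D weighted medians.
Total weight W = 187; half = 93.5.
x-coordinate, sorted with cumulative weight:
  x=3 (Fenton, w=5) cum 5
  x=4 (Calder, w=70) cum 75
  x=9 (Ashton, w=50) cum 125  ← median
  x=11 (Brookfield, w=4) cum 129
  x=12 (Elwood, w=8) cum 137
  x=14 (Denby, w=50) cum 187
⇒ x* = 9
y-coordinate, sorted with cumulative weight:
  y=0 (Calder, w=70) cum 70
  y=1 (Brookfield, w=4) cum 74
  y=5 (Elwood, w=8) cum 82
  y=6 (Fenton, w=5) cum 87
  y=9 (Ashton, w=50) cum 137  ← median
  y=16 (Denby, w=50) cum 187
⇒ y* = 9

(9, 9)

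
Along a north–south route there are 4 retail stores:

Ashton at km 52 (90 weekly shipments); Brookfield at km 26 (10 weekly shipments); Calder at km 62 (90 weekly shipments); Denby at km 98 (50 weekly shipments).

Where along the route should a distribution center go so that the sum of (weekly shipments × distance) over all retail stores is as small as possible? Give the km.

x = 62

For a sum of weighted absolute distances on a line, the optimum is the weighted median (not the mean). Total weight W = 240; half-weight = 120.
Sort by position and accumulate weight:
  km 26 (Brookfield, w=10) → cum 10
  km 52 (Ashton, w=90) → cum 100
  km 62 (Calder, w=90) → cum 190  ≥ 120 → median here
  km 98 (Denby, w=50) → cum 240
Optimal location: km 62.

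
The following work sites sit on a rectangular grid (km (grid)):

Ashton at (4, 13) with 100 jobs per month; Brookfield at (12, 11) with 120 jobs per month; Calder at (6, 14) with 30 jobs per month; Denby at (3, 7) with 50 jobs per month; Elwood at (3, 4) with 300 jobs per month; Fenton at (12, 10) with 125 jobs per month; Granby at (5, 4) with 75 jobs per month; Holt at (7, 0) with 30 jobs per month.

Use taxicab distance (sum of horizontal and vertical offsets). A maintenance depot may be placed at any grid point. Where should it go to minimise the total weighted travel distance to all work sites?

(4, 7)

Manhattan distance separates: Σwᵢ(|x−xᵢ|+|y−yᵢ|) = Σwᵢ|x−xᵢ| + Σwᵢ|y−yᵢ|, so x and y are optimised independently as 1-D weighted medians.
Total weight W = 830; half = 415.
x-coordinate, sorted with cumulative weight:
  x=3 (Denby, w=50) cum 50
  x=3 (Elwood, w=300) cum 350
  x=4 (Ashton, w=100) cum 450  ← median
  x=5 (Granby, w=75) cum 525
  x=6 (Calder, w=30) cum 555
  x=7 (Holt, w=30) cum 585
  x=12 (Brookfield, w=120) cum 705
  x=12 (Fenton, w=125) cum 830
⇒ x* = 4
y-coordinate, sorted with cumulative weight:
  y=0 (Holt, w=30) cum 30
  y=4 (Elwood, w=300) cum 330
  y=4 (Granby, w=75) cum 405
  y=7 (Denby, w=50) cum 455  ← median
  y=10 (Fenton, w=125) cum 580
  y=11 (Brookfield, w=120) cum 700
  y=13 (Ashton, w=100) cum 800
  y=14 (Calder, w=30) cum 830
⇒ y* = 7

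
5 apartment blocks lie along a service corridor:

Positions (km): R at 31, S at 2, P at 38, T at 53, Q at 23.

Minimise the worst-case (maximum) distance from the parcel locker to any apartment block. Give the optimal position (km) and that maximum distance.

location 27.5, max distance 25.5

The 1-center on a line is the midpoint of the two extreme points: leftmost at 2, rightmost at 53.
Optimal location = (2 + 53)/2 = 27.5; maximum distance = (53 − 2)/2 = 25.5.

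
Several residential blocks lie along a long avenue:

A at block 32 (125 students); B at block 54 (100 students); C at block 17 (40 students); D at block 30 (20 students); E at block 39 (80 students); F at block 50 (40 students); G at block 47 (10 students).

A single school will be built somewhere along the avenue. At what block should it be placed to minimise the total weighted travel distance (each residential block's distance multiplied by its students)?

For a sum of weighted absolute distances on a line, the optimum is the weighted median (not the mean). Total weight W = 415; half-weight = 207.5.
Sort by position and accumulate weight:
  block 17 (C, w=40) → cum 40
  block 30 (D, w=20) → cum 60
  block 32 (A, w=125) → cum 185
  block 39 (E, w=80) → cum 265  ≥ 207.5 → median here
  block 47 (G, w=10) → cum 275
  block 50 (F, w=40) → cum 315
  block 54 (B, w=100) → cum 415
Optimal location: block 39.

x = 39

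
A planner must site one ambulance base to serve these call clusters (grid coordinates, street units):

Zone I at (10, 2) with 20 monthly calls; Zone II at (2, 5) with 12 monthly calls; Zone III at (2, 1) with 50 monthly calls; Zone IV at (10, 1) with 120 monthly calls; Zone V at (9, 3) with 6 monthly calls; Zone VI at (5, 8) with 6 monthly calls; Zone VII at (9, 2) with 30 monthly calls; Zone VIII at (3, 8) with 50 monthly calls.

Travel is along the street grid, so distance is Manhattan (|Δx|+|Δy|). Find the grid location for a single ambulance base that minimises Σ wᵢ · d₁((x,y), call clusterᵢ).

Manhattan distance separates: Σwᵢ(|x−xᵢ|+|y−yᵢ|) = Σwᵢ|x−xᵢ| + Σwᵢ|y−yᵢ|, so x and y are optimised independently as 1-D weighted medians.
Total weight W = 294; half = 147.
x-coordinate, sorted with cumulative weight:
  x=2 (Zone II, w=12) cum 12
  x=2 (Zone III, w=50) cum 62
  x=3 (Zone VIII, w=50) cum 112
  x=5 (Zone VI, w=6) cum 118
  x=9 (Zone V, w=6) cum 124
  x=9 (Zone VII, w=30) cum 154  ← median
  x=10 (Zone I, w=20) cum 174
  x=10 (Zone IV, w=120) cum 294
⇒ x* = 9
y-coordinate, sorted with cumulative weight:
  y=1 (Zone III, w=50) cum 50
  y=1 (Zone IV, w=120) cum 170  ← median
  y=2 (Zone I, w=20) cum 190
  y=2 (Zone VII, w=30) cum 220
  y=3 (Zone V, w=6) cum 226
  y=5 (Zone II, w=12) cum 238
  y=8 (Zone VI, w=6) cum 244
  y=8 (Zone VIII, w=50) cum 294
⇒ y* = 1

(9, 1)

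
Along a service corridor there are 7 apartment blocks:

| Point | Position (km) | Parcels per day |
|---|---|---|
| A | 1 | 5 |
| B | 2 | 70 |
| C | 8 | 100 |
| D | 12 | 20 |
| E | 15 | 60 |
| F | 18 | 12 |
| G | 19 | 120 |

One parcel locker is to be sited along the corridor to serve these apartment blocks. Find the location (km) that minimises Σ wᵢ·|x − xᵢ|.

For a sum of weighted absolute distances on a line, the optimum is the weighted median (not the mean). Total weight W = 387; half-weight = 193.5.
Sort by position and accumulate weight:
  km 1 (A, w=5) → cum 5
  km 2 (B, w=70) → cum 75
  km 8 (C, w=100) → cum 175
  km 12 (D, w=20) → cum 195  ≥ 193.5 → median here
  km 15 (E, w=60) → cum 255
  km 18 (F, w=12) → cum 267
  km 19 (G, w=120) → cum 387
Optimal location: km 12.

x = 12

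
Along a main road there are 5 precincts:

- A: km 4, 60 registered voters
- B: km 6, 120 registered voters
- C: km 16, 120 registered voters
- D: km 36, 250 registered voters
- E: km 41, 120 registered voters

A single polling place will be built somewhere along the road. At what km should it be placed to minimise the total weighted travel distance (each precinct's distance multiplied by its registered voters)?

For a sum of weighted absolute distances on a line, the optimum is the weighted median (not the mean). Total weight W = 670; half-weight = 335.
Sort by position and accumulate weight:
  km 4 (A, w=60) → cum 60
  km 6 (B, w=120) → cum 180
  km 16 (C, w=120) → cum 300
  km 36 (D, w=250) → cum 550  ≥ 335 → median here
  km 41 (E, w=120) → cum 670
Optimal location: km 36.

x = 36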